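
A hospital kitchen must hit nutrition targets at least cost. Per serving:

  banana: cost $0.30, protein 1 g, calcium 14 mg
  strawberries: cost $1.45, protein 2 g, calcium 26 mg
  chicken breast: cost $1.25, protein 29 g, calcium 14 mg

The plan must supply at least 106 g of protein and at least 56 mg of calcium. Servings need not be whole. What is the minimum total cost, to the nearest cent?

$4.66

The cheapest plan sits at a corner of the feasible region — with two constraints it uses at most two foods.
banana only: max(106/1, 56/14) = 106 servings → $31.80.
strawberries only: max(106/2, 56/26) = 53 servings → $76.85.
chicken breast only: max(106/29, 56/14) = 4 servings → $5.00.
banana + strawberries: intersection lies outside the first quadrant.
banana + chicken breast with both tight: 0.3571 servings and 3.643 servings → $4.66.
strawberries + chicken breast with both tight: 0.1928 servings and 3.642 servings → $4.83.
So the least-cost plan costs $4.66.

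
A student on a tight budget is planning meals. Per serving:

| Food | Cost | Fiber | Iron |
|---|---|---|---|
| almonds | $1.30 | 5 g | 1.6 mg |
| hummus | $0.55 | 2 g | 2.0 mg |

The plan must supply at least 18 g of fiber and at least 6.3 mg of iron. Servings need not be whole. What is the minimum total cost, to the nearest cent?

$4.69

This is a tiny linear program; its minimum lies at a vertex of the feasible set. List the vertices and price them.
almonds only: max(18/5, 6.3/1.6) = 3.938 servings → $5.12.
hummus only: max(18/2, 6.3/2.0) = 9 servings → $4.95.
almonds + hummus with both tight: 3.441 servings and 0.3971 servings → $4.69.
Cheapest feasible corner: $4.69.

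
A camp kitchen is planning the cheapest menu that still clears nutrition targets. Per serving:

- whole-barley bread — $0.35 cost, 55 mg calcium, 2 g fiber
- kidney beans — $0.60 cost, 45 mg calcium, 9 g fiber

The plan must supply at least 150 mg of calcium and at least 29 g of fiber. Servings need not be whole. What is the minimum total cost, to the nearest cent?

An LP optimum is at a vertex; with two nutrient constraints at most two foods are used. Check each candidate.
whole-barley bread only: max(150/55, 29/2) = 14.5 servings → $5.08.
kidney beans only: max(150/45, 29/9) = 3.333 servings → $2.00.
whole-barley bread + kidney beans with both tight: 0.1111 servings and 3.198 servings → $1.96.
The minimum over all feasible corners is $1.96.

$1.96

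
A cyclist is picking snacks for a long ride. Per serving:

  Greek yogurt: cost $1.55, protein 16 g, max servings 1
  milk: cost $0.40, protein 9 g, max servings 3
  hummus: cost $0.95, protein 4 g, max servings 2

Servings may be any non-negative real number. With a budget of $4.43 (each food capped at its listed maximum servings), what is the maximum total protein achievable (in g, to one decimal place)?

50.1 g

Protein per dollar: milk 22.5, Greek yogurt 10.32, hummus 4.211.
Take 3 servings of milk: spends $1.20, +27.0 g protein (running total 27.0 g).
Take 1 serving of Greek yogurt: spends $1.55, +16.0 g protein (running total 43.0 g).
Take 1.768 servings of hummus: spends $1.68, +7.1 g protein (running total 50.1 g).
Greedy by best ratio exhausts the cost allowance optimally: 50.1 g.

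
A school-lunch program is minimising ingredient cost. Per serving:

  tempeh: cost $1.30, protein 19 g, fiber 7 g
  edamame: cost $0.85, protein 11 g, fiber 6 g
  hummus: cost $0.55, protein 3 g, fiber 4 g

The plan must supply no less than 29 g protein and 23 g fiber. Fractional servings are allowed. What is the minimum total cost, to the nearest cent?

$3.21

tempeh only: max(29/19, 23/7) = 3.286 servings → $4.27.
edamame only: max(29/11, 23/6) = 3.833 servings → $3.26.
hummus only: max(29/3, 23/4) = 9.667 servings → $5.32.
tempeh + edamame: the both-tight solution has a negative serving — not a feasible corner.
tempeh + hummus with both tight: 0.8545 servings and 4.255 servings → $3.45.
edamame + hummus with both tight: 1.808 servings and 3.038 servings → $3.21.
So the least-cost plan costs $3.21.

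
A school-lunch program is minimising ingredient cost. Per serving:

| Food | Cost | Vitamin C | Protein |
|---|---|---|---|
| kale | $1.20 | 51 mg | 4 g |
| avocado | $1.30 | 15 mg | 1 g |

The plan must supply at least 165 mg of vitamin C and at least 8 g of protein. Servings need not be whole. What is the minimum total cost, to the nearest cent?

$3.88

kale only: max(165/51, 8/4) = 3.235 servings → $3.88.
avocado only: max(165/15, 8/1) = 11 servings → $14.30.
kale + avocado: the both-tight solution has a negative serving — not a feasible corner.
So the least-cost plan costs $3.88.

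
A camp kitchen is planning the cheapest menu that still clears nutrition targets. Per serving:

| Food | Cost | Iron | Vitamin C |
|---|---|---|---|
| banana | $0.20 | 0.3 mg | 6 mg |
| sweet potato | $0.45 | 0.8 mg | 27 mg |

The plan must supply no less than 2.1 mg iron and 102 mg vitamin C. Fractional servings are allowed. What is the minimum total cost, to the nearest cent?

Minimising a linear cost over {iron ≥ 2.1, vitamin C ≥ 102, servings ≥ 0} — the optimum is at a vertex, using one or two foods.
banana only: max(2.1/0.3, 102/6) = 17 servings → $3.40.
sweet potato only: max(2.1/0.8, 102/27) = 3.778 servings → $1.70.
banana + sweet potato with both targets exact would need a negative amount; discard.
Cheapest feasible corner: $1.70.

$1.70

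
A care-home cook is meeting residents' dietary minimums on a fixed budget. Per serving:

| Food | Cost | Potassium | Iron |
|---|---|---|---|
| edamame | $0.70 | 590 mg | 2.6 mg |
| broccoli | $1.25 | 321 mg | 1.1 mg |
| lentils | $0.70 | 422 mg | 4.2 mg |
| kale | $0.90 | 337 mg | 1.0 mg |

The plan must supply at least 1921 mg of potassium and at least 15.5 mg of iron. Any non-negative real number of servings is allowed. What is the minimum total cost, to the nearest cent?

$2.88

Check every corner: each single food scaled to meet both minima, and each pair solved so both constraints bind.
edamame only: max(1921/590, 15.5/2.6) = 5.962 servings → $4.17.
broccoli only: max(1921/321, 15.5/1.1) = 14.09 servings → $17.61.
lentils only: max(1921/422, 15.5/4.2) = 4.552 servings → $3.19.
kale only: max(1921/337, 15.5/1.0) = 15.5 servings → $13.95.
edamame + broccoli: intersection lies outside the first quadrant.
edamame + lentils with both tight: 1.106 servings and 3.006 servings → $2.88.
edamame + kale with both targets exact would need a negative amount; discard.
broccoli + lentils with both tight: 1.728 servings and 3.238 servings → $4.43.
broccoli + kale: intersection lies outside the first quadrant.
lentils + kale with both tight: 3.324 servings and 1.537 servings → $3.71.
The minimum over all feasible corners is $2.88.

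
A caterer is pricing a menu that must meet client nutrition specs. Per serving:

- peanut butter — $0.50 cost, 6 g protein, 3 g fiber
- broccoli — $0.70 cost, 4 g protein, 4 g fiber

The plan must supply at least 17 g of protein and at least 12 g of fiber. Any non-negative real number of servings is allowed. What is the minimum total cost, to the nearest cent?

peanut butter only: max(17/6, 12/3) = 4 servings → $2.00.
broccoli only: max(17/4, 12/4) = 4.25 servings → $2.98.
peanut butter + broccoli with both tight: 1.667 servings and 1.75 servings → $2.06.
Cheapest feasible corner: $2.00.

$2.00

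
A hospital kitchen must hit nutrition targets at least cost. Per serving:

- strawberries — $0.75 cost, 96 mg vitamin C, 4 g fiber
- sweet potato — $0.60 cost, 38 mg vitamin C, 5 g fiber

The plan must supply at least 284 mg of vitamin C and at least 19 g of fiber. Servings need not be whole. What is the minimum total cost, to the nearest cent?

Check every corner: each single food scaled to meet both minima, and each pair solved so both constraints bind.
strawberries only: max(284/96, 19/4) = 4.75 servings → $3.56.
sweet potato only: max(284/38, 19/5) = 7.474 servings → $4.48.
strawberries + sweet potato with both tight: 2.128 servings and 2.098 servings → $2.85.
Cheapest feasible corner: $2.85.

$2.85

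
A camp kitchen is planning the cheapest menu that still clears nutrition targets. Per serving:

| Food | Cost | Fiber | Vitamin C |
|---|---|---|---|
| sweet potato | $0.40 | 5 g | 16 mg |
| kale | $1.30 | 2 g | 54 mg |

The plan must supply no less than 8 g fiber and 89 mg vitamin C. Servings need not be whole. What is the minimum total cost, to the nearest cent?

$2.16

sweet potato only: max(8/5, 89/16) = 5.562 servings → $2.23.
kale only: max(8/2, 89/54) = 4 servings → $5.20.
sweet potato + kale with both tight: 1.067 servings and 1.332 servings → $2.16.
Cheapest feasible corner: $2.16.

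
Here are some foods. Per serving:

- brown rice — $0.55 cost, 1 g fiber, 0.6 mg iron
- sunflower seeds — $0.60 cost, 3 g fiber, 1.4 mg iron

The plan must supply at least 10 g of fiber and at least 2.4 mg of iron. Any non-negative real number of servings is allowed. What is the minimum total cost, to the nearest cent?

$2.00

brown rice only: max(10/1, 2.4/0.6) = 10 servings → $5.50.
sunflower seeds only: max(10/3, 2.4/1.4) = 3.333 servings → $2.00.
brown rice + sunflower seeds: the both-tight solution has a negative serving — not a feasible corner.
The minimum over all feasible corners is $2.00.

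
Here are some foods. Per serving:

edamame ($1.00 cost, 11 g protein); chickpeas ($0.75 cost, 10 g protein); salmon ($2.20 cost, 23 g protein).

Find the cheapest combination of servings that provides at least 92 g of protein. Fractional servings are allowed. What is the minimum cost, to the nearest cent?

$6.90

Cost per g of protein: chickpeas $0.0750, edamame $0.0909, salmon $0.0957.
With no serving limits, use only chickpeas: 92 g / 10 g = 9.2 servings × $0.75 = $6.90.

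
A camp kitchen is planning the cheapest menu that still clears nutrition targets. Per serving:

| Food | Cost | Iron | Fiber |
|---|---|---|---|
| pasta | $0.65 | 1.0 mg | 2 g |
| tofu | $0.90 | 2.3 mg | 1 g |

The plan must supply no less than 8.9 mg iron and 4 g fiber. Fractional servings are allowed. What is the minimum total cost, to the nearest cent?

Minimising a linear cost over {iron ≥ 8.9, fiber ≥ 4, servings ≥ 0} — the optimum is at a vertex, using one or two foods.
pasta only: max(8.9/1.0, 4/2) = 8.9 servings → $5.79.
tofu only: max(8.9/2.3, 4/1) = 4 servings → $3.60.
pasta + tofu with both tight: 0.08333 servings and 3.833 servings → $3.50.
Cheapest feasible corner: $3.50.

$3.50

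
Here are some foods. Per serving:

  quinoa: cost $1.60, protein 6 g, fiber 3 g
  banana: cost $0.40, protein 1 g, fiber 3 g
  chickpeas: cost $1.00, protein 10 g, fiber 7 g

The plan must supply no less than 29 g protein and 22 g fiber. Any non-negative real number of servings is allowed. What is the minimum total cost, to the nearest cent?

$3.12

Two binding constraints pin down two serving amounts, so the optimal mix uses at most two foods. The candidates are each food alone (scaled to the tighter of protein/fiber) and each pair with both constraints tight.
quinoa only: max(29/6, 22/3) = 7.333 servings → $11.73.
banana only: max(29/1, 22/3) = 29 servings → $11.60.
chickpeas only: max(29/10, 22/7) = 3.143 servings → $3.14.
quinoa + banana with both tight: 4.333 servings and 3 servings → $8.13.
quinoa + chickpeas: intersection lies outside the first quadrant.
banana + chickpeas with both tight: 0.7391 servings and 2.826 servings → $3.12.
The minimum over all feasible corners is $3.12.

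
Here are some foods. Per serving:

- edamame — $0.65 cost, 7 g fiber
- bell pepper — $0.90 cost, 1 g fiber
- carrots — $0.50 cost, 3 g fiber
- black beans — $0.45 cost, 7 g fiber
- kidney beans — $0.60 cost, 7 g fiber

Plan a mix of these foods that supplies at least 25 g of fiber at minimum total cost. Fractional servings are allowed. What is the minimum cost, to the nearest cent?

Cost per g of fiber: black beans $0.0643, kidney beans $0.0857, edamame $0.0929, carrots $0.1667, bell pepper $0.9000.
With no serving limits, use only black beans: 25 g / 7 g = 3.571 servings × $0.45 = $1.61.

$1.61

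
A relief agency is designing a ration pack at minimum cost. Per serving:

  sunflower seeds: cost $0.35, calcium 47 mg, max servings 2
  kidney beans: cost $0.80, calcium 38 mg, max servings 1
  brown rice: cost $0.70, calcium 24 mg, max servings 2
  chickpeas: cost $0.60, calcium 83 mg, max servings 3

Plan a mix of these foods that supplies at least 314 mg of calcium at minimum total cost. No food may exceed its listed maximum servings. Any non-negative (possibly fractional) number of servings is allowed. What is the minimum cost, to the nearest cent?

Cost per mg of calcium: chickpeas $0.0072, sunflower seeds $0.0074, kidney beans $0.0211, brown rice $0.0292.
Take 3 servings of chickpeas: +249.0 mg calcium for $1.80 (total $1.80, still need 65.0 mg).
Take 1.383 servings of sunflower seeds: +65.0 mg calcium for $0.48 (total $2.28, still need 0.0 mg).
Filling from the cheapest source first is optimal under one linear minimum: $2.28.

$2.28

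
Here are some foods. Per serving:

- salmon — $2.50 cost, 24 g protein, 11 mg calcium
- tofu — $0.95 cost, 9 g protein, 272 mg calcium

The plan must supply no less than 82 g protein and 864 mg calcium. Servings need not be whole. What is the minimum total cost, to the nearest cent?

$8.58

The cheapest plan sits at a corner of the feasible region — with two constraints it uses at most two foods.
salmon only: max(82/24, 864/11) = 78.55 servings → $196.36.
tofu only: max(82/9, 864/272) = 9.111 servings → $8.66.
salmon + tofu with both tight: 2.26 servings and 3.085 servings → $8.58.
The minimum over all feasible corners is $8.58.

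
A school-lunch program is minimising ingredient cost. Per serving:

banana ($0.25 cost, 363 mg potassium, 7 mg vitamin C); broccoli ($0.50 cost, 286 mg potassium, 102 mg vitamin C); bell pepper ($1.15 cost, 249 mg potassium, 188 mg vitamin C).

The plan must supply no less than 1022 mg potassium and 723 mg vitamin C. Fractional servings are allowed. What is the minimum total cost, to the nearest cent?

banana only: max(1022/363, 723/7) = 103.3 servings → $25.82.
broccoli only: max(1022/286, 723/102) = 7.088 servings → $3.54.
bell pepper only: max(1022/249, 723/188) = 4.104 servings → $4.72.
banana + broccoli: the both-tight solution has a negative serving — not a feasible corner.
banana + bell pepper with both tight: 0.1821 servings and 3.839 servings → $4.46.
broccoli + bell pepper with both tight: 0.4268 servings and 3.614 servings → $4.37.
So the least-cost plan costs $3.54.

$3.54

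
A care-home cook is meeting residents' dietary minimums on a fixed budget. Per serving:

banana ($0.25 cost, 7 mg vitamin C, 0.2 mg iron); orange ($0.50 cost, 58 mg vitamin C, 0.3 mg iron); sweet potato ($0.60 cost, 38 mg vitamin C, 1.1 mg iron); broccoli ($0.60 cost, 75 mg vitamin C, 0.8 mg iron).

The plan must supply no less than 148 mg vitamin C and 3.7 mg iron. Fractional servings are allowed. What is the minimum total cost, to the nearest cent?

$2.09

Two binding constraints pin down two serving amounts, so the optimal mix uses at most two foods. The candidates are each food alone (scaled to the tighter of vitamin C/iron) and each pair with both constraints tight.
banana only: max(148/7, 3.7/0.2) = 21.14 servings → $5.29.
orange only: max(148/58, 3.7/0.3) = 12.33 servings → $6.17.
sweet potato only: max(148/38, 3.7/1.1) = 3.895 servings → $2.34.
broccoli only: max(148/75, 3.7/0.8) = 4.625 servings → $2.77.
banana + orange with both tight: 17.92 servings and 0.3895 servings → $4.67.
banana + sweet potato: intersection lies outside the first quadrant.
banana + broccoli with both tight: 16.93 servings and 0.3936 servings → $4.47.
orange + sweet potato with both tight: 0.4237 servings and 3.248 servings → $2.16.
orange + broccoli with both targets exact would need a negative amount; discard.
sweet potato + broccoli with both tight: 3.054 servings and 0.4261 servings → $2.09.
The minimum over all feasible corners is $2.09.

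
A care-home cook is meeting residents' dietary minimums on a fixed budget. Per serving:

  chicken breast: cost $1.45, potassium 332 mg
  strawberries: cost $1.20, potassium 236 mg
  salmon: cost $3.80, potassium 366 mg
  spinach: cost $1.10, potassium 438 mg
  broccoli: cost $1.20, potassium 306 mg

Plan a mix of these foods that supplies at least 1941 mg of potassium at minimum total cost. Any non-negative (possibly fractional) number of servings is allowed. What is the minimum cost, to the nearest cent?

$4.87

Cost per mg of potassium: spinach $0.0025, broccoli $0.0039, chicken breast $0.0044, strawberries $0.0051, salmon $0.0104.
With no serving limits, use only spinach: 1941 mg / 438 mg = 4.432 servings × $1.10 = $4.87.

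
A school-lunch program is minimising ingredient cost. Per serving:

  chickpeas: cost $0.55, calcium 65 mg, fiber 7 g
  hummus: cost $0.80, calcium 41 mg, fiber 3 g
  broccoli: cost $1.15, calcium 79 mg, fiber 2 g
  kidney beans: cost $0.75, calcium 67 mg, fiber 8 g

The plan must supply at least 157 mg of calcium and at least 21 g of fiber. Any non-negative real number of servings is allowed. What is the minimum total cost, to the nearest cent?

$1.65

Check every corner: each single food scaled to meet both minima, and each pair solved so both constraints bind.
chickpeas only: max(157/65, 21/7) = 3 servings → $1.65.
hummus only: max(157/41, 21/3) = 7 servings → $5.60.
broccoli only: max(157/79, 21/2) = 10.5 servings → $12.07.
kidney beans only: max(157/67, 21/8) = 2.625 servings → $1.97.
chickpeas + hummus with both targets exact would need a negative amount; discard.
chickpeas + broccoli with both targets exact would need a negative amount; discard.
chickpeas + kidney beans with both targets exact would need a negative amount; discard.
hummus + broccoli: the both-tight solution has a negative serving — not a feasible corner.
hummus + kidney beans with both targets exact would need a negative amount; discard.
broccoli + kidney beans: intersection lies outside the first quadrant.
Cheapest feasible corner: $1.65.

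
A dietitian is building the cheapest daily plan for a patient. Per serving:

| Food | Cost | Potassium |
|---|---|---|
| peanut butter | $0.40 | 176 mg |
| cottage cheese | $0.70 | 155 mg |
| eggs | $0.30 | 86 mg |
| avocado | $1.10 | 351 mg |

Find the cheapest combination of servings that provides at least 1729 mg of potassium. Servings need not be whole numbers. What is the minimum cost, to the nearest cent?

Cost per mg of potassium: peanut butter $0.0023, avocado $0.0031, eggs $0.0035, cottage cheese $0.0045.
With no serving limits, use only peanut butter: 1729 mg / 176 mg = 9.824 servings × $0.40 = $3.93.

$3.93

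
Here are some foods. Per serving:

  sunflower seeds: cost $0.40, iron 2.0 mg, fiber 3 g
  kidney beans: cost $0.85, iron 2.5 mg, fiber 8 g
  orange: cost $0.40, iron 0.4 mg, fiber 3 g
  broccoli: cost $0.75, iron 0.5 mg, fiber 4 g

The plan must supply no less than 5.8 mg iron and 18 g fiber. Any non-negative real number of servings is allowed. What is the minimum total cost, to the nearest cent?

$1.93

Two binding constraints pin down two serving amounts, so the optimal mix uses at most two foods. The candidates are each food alone (scaled to the tighter of iron/fiber) and each pair with both constraints tight.
sunflower seeds only: max(5.8/2.0, 18/3) = 6 servings → $2.40.
kidney beans only: max(5.8/2.5, 18/8) = 2.32 servings → $1.97.
orange only: max(5.8/0.4, 18/3) = 14.5 servings → $5.80.
broccoli only: max(5.8/0.5, 18/4) = 11.6 servings → $8.70.
sunflower seeds + kidney beans with both tight: 0.1647 servings and 2.188 servings → $1.93.
sunflower seeds + orange with both tight: 2.125 servings and 3.875 servings → $2.40.
sunflower seeds + broccoli with both tight: 2.185 servings and 2.862 servings → $3.02.
kidney beans + orange: intersection lies outside the first quadrant.
kidney beans + broccoli with both targets exact would need a negative amount; discard.
orange + broccoli: the both-tight solution has a negative serving — not a feasible corner.
The minimum over all feasible corners is $1.93.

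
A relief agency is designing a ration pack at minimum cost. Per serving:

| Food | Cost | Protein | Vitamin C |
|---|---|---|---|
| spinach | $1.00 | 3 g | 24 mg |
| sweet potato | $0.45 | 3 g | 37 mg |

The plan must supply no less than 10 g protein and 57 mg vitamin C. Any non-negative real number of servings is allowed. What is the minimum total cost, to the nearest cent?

$1.50

Check every corner: each single food scaled to meet both minima, and each pair solved so both constraints bind.
spinach only: max(10/3, 57/24) = 3.333 servings → $3.33.
sweet potato only: max(10/3, 57/37) = 3.333 servings → $1.50.
spinach + sweet potato: the both-tight solution has a negative serving — not a feasible corner.
Cheapest feasible corner: $1.50.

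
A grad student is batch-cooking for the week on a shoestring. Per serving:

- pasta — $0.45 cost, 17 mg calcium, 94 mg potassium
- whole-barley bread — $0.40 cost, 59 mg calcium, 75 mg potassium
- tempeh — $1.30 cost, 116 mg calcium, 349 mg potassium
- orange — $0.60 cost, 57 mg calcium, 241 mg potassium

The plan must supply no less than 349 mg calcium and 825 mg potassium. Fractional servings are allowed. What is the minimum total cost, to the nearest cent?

The cheapest plan sits at a corner of the feasible region — with two constraints it uses at most two foods.
pasta only: max(349/17, 825/94) = 20.53 servings → $9.24.
whole-barley bread only: max(349/59, 825/75) = 11 servings → $4.40.
tempeh only: max(349/116, 825/349) = 3.009 servings → $3.91.
orange only: max(349/57, 825/241) = 6.123 servings → $3.67.
pasta + whole-barley bread with both tight: 5.268 servings and 4.397 servings → $4.13.
pasta + tempeh with both targets exact would need a negative amount; discard.
pasta + orange: intersection lies outside the first quadrant.
whole-barley bread + tempeh with both tight: 2.195 servings and 1.892 servings → $3.34.
whole-barley bread + orange with both tight: 3.729 servings and 2.263 servings → $2.85.
tempeh + orange with both targets exact would need a negative amount; discard.
So the least-cost plan costs $2.85.

$2.85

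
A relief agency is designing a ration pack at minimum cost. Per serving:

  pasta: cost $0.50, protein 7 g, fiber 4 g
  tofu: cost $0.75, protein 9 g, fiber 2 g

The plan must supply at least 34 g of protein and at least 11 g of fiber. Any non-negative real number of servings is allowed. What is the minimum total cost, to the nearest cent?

An LP optimum is at a vertex; with two nutrient constraints at most two foods are used. Check each candidate.
pasta only: max(34/7, 11/4) = 4.857 servings → $2.43.
tofu only: max(34/9, 11/2) = 5.5 servings → $4.12.
pasta + tofu with both tight: 1.409 servings and 2.682 servings → $2.72.
So the least-cost plan costs $2.43.

$2.43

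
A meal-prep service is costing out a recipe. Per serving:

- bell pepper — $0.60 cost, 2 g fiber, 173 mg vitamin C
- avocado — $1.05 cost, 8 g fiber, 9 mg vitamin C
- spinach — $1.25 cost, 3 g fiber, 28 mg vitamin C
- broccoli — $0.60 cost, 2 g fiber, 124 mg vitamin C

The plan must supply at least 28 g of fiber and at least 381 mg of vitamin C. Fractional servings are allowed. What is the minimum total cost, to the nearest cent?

$4.37

Check every corner: each single food scaled to meet both minima, and each pair solved so both constraints bind.
bell pepper only: max(28/2, 381/173) = 14 servings → $8.40.
avocado only: max(28/8, 381/9) = 42.33 servings → $44.45.
spinach only: max(28/3, 381/28) = 13.61 servings → $17.01.
broccoli only: max(28/2, 381/124) = 14 servings → $8.40.
bell pepper + avocado with both tight: 2.047 servings and 2.988 servings → $4.37.
bell pepper + spinach with both tight: 0.7754 servings and 8.816 servings → $11.49.
bell pepper + broccoli: intersection lies outside the first quadrant.
avocado + spinach with both targets exact would need a negative amount; discard.
avocado + broccoli with both tight: 2.782 servings and 2.871 servings → $4.64.
spinach + broccoli with both tight: 8.576 servings and 1.136 servings → $11.40.
Cheapest feasible corner: $4.37.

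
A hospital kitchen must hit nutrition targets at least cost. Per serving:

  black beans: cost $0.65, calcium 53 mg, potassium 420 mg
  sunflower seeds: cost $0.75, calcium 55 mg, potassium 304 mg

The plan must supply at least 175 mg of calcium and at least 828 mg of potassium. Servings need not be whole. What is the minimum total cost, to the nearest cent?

$2.15

The cheapest plan sits at a corner of the feasible region — with two constraints it uses at most two foods.
black beans only: max(175/53, 828/420) = 3.302 servings → $2.15.
sunflower seeds only: max(175/55, 828/304) = 3.182 servings → $2.39.
black beans + sunflower seeds: the both-tight solution has a negative serving — not a feasible corner.
The minimum over all feasible corners is $2.15.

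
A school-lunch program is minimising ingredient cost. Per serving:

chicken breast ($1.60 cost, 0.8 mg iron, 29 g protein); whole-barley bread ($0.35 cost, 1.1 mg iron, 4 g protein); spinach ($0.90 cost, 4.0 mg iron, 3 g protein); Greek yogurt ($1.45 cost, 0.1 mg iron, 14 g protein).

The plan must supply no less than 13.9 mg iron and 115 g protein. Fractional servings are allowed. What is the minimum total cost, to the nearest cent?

Two binding constraints pin down two serving amounts, so the optimal mix uses at most two foods. The candidates are each food alone (scaled to the tighter of iron/protein) and each pair with both constraints tight.
chicken breast only: max(13.9/0.8, 115/29) = 17.38 servings → $27.80.
whole-barley bread only: max(13.9/1.1, 115/4) = 28.75 servings → $10.06.
spinach only: max(13.9/4.0, 115/3) = 38.33 servings → $34.50.
Greek yogurt only: max(13.9/0.1, 115/14) = 139 servings → $201.55.
chicken breast + whole-barley bread with both tight: 2.47 servings and 10.84 servings → $7.75.
chicken breast + spinach with both tight: 3.682 servings and 2.739 servings → $8.36.
chicken breast + Greek yogurt with both targets exact would need a negative amount; discard.
whole-barley bread + spinach with both targets exact would need a negative amount; discard.
whole-barley bread + Greek yogurt with both tight: 12.21 servings and 4.727 servings → $11.13.
spinach + Greek yogurt with both tight: 3.287 servings and 7.51 servings → $13.85.
So the least-cost plan costs $7.75.

$7.75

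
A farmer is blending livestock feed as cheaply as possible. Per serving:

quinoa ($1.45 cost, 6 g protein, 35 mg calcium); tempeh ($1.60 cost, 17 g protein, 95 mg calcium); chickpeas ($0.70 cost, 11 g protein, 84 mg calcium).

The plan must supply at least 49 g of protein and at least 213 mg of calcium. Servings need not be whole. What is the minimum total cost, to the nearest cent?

$3.12

Check every corner: each single food scaled to meet both minima, and each pair solved so both constraints bind.
quinoa only: max(49/6, 213/35) = 8.167 servings → $11.84.
tempeh only: max(49/17, 213/95) = 2.882 servings → $4.61.
chickpeas only: max(49/11, 213/84) = 4.455 servings → $3.12.
quinoa + tempeh with both targets exact would need a negative amount; discard.
quinoa + chickpeas: the both-tight solution has a negative serving — not a feasible corner.
tempeh + chickpeas: the both-tight solution has a negative serving — not a feasible corner.
So the least-cost plan costs $3.12.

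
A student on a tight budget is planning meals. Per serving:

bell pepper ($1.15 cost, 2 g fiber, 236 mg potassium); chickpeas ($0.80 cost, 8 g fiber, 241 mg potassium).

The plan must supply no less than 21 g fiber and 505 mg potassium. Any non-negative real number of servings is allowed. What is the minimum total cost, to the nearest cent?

$2.10

An LP optimum is at a vertex; with two nutrient constraints at most two foods are used. Check each candidate.
bell pepper only: max(21/2, 505/236) = 10.5 servings → $12.07.
chickpeas only: max(21/8, 505/241) = 2.625 servings → $2.10.
bell pepper + chickpeas: the both-tight solution has a negative serving — not a feasible corner.
So the least-cost plan costs $2.10.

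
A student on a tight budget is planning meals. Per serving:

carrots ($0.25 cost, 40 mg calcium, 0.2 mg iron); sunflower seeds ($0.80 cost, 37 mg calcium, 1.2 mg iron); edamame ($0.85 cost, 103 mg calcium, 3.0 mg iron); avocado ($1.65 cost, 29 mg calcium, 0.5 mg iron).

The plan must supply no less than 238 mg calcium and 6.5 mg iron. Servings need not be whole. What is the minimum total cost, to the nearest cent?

Minimising a linear cost over {calcium ≥ 238, iron ≥ 6.5, servings ≥ 0} — the optimum is at a vertex, using one or two foods.
carrots only: max(238/40, 6.5/0.2) = 32.5 servings → $8.12.
sunflower seeds only: max(238/37, 6.5/1.2) = 6.432 servings → $5.15.
edamame only: max(238/103, 6.5/3.0) = 2.311 servings → $1.96.
avocado only: max(238/29, 6.5/0.5) = 13 servings → $21.45.
carrots + sunflower seeds with both tight: 1.111 servings and 5.232 servings → $4.46.
carrots + edamame with both tight: 0.4477 servings and 2.137 servings → $1.93.
carrots + avocado: intersection lies outside the first quadrant.
sunflower seeds + edamame: intersection lies outside the first quadrant.
sunflower seeds + avocado with both tight: 4.264 servings and 2.767 servings → $7.98.
edamame + avocado with both tight: 1.958 servings and 1.254 servings → $3.73.
The minimum over all feasible corners is $1.93.

$1.93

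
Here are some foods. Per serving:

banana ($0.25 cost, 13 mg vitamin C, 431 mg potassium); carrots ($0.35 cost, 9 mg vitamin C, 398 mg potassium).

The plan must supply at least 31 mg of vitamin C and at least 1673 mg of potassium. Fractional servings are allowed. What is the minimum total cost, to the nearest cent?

$0.97

Compare the cost at each extreme point of the feasible region.
banana only: max(31/13, 1673/431) = 3.882 servings → $0.97.
carrots only: max(31/9, 1673/398) = 4.204 servings → $1.47.
banana + carrots: the both-tight solution has a negative serving — not a feasible corner.
The minimum over all feasible corners is $0.97.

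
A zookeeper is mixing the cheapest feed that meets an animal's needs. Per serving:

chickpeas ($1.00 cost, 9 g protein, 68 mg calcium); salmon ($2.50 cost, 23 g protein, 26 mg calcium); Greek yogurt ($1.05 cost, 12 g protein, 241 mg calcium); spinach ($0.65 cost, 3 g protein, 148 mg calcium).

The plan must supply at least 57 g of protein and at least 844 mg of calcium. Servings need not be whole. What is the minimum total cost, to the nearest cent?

$4.99

Compare the cost at each extreme point of the feasible region.
chickpeas only: max(57/9, 844/68) = 12.41 servings → $12.41.
salmon only: max(57/23, 844/26) = 32.46 servings → $81.15.
Greek yogurt only: max(57/12, 844/241) = 4.75 servings → $4.99.
spinach only: max(57/3, 844/148) = 19 servings → $12.35.
chickpeas + salmon: intersection lies outside the first quadrant.
chickpeas + Greek yogurt with both tight: 2.667 servings and 2.749 servings → $5.55.
chickpeas + spinach with both tight: 5.234 servings and 3.298 servings → $7.38.
salmon + Greek yogurt with both tight: 0.6899 servings and 3.428 servings → $5.32.
salmon + spinach with both tight: 1.775 servings and 5.391 servings → $7.94.
Greek yogurt + spinach: the both-tight solution has a negative serving — not a feasible corner.
So the least-cost plan costs $4.99.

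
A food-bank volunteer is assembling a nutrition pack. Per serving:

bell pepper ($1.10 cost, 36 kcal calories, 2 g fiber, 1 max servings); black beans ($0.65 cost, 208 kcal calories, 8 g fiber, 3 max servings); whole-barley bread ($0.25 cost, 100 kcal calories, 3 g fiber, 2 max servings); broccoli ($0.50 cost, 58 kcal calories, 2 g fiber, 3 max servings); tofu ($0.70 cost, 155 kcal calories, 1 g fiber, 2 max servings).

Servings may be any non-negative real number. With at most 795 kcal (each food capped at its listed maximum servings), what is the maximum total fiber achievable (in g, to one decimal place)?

30.7 g

Fiber per kcal: bell pepper 0.05556, black beans 0.03846, broccoli 0.03448, whole-barley bread 0.03, tofu 0.006452.
Take 1 serving of bell pepper: uses 36 kcal, +2.0 g fiber (running total 2.0 g).
Take 3 servings of black beans: uses 624 kcal, +24.0 g fiber (running total 26.0 g).
Take 2.328 servings of broccoli: uses 135 kcal, +4.7 g fiber (running total 30.7 g).
Greedy by best ratio exhausts the calories allowance optimally: 30.7 g.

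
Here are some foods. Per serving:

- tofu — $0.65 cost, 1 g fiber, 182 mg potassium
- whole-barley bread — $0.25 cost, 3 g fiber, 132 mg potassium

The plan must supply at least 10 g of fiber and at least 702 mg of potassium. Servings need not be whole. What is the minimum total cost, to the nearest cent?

$1.33

An LP optimum is at a vertex; with two nutrient constraints at most two foods are used. Check each candidate.
tofu only: max(10/1, 702/182) = 10 servings → $6.50.
whole-barley bread only: max(10/3, 702/132) = 5.318 servings → $1.33.
tofu + whole-barley bread with both tight: 1.899 servings and 2.7 servings → $1.91.
The minimum over all feasible corners is $1.33.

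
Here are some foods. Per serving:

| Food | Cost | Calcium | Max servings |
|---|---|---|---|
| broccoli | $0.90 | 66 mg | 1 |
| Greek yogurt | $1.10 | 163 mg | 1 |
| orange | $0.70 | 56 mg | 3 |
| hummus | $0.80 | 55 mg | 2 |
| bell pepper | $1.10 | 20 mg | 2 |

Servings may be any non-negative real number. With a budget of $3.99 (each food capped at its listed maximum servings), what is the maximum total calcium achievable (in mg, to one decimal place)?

Calcium per dollar: Greek yogurt 148.2, orange 80, broccoli 73.33, hummus 68.75, bell pepper 18.18.
Take 1 serving of Greek yogurt: spends $1.10, +163.0 mg calcium (running total 163.0 mg).
Take 3 servings of orange: spends $2.10, +168.0 mg calcium (running total 331.0 mg).
Take 0.8778 servings of broccoli: spends $0.79, +57.9 mg calcium (running total 388.9 mg).
Greedy by best ratio exhausts the cost allowance optimally: 388.9 mg.

388.9 mg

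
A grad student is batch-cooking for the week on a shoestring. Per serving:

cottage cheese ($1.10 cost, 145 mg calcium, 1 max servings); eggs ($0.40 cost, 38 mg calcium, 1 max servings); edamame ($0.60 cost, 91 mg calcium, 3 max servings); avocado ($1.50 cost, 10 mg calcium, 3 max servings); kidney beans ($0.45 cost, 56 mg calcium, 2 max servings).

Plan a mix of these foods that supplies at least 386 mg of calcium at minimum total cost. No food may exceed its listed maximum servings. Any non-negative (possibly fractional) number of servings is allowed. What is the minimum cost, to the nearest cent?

Cost per mg of calcium: edamame $0.0066, cottage cheese $0.0076, kidney beans $0.0080, eggs $0.0105, avocado $0.1500.
Take 3 servings of edamame: +273.0 mg calcium for $1.80 (total $1.80, still need 113.0 mg).
Take 0.7793 servings of cottage cheese: +113.0 mg calcium for $0.86 (total $2.66, still need 0.0 mg).
Filling from the cheapest source first is optimal under one linear minimum: $2.66.

$2.66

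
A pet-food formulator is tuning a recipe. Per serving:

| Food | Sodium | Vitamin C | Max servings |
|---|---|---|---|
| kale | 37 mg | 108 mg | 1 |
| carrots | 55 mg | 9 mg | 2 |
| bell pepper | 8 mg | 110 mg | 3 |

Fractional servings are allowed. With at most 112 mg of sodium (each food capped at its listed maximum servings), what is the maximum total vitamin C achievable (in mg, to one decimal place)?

446.3 mg

Vitamin C per mg sodium: bell pepper 13.75, kale 2.919, carrots 0.1636.
Take 3 servings of bell pepper: uses 24 mg sodium, +330.0 mg vitamin C (running total 330.0 mg).
Take 1 serving of kale: uses 37 mg sodium, +108.0 mg vitamin C (running total 438.0 mg).
Take 0.9273 servings of carrots: uses 51 mg sodium, +8.3 mg vitamin C (running total 446.3 mg).
Filling greedily by vitamin C-per-mg sodium is optimal for one linear limit, giving 446.3 mg.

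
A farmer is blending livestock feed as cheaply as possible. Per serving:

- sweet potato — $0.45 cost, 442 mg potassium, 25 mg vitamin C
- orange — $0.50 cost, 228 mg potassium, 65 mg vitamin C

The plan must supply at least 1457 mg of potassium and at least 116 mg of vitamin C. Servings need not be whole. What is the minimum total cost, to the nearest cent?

$1.66

For a min-cost LP with two ≥-constraints, a basic feasible solution has at most two positive variables.
sweet potato only: max(1457/442, 116/25) = 4.64 servings → $2.09.
orange only: max(1457/228, 116/65) = 6.39 servings → $3.20.
sweet potato + orange with both tight: 2.964 servings and 0.6447 servings → $1.66.
Cheapest feasible corner: $1.66.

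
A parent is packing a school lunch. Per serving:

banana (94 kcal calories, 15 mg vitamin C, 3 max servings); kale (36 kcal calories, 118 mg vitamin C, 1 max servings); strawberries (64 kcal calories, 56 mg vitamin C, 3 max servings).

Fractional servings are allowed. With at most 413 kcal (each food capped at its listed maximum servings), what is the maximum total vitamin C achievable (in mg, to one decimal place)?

Vitamin C per kcal: kale 3.278, strawberries 0.875, banana 0.1596.
Take 1 serving of kale: uses 36 kcal, +118.0 mg vitamin C (running total 118.0 mg).
Take 3 servings of strawberries: uses 192 kcal, +168.0 mg vitamin C (running total 286.0 mg).
Take 1.968 servings of banana: uses 185 kcal, +29.5 mg vitamin C (running total 315.5 mg).
Greedy by best ratio exhausts the calories allowance optimally: 315.5 mg.

315.5 mg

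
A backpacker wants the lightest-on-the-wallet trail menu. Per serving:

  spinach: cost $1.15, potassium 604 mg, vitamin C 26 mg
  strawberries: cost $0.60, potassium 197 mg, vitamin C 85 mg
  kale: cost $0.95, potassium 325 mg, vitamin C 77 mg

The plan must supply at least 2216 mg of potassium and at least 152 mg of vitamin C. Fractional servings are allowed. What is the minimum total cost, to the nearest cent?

$4.39

This is a tiny linear program; its minimum lies at a vertex of the feasible set. List the vertices and price them.
spinach only: max(2216/604, 152/26) = 5.846 servings → $6.72.
strawberries only: max(2216/197, 152/85) = 11.25 servings → $6.75.
kale only: max(2216/325, 152/77) = 6.818 servings → $6.48.
spinach + strawberries with both tight: 3.428 servings and 0.7398 servings → $4.39.
spinach + kale with both tight: 3.185 servings and 0.8984 servings → $4.52.
strawberries + kale with both targets exact would need a negative amount; discard.
Cheapest feasible corner: $4.39.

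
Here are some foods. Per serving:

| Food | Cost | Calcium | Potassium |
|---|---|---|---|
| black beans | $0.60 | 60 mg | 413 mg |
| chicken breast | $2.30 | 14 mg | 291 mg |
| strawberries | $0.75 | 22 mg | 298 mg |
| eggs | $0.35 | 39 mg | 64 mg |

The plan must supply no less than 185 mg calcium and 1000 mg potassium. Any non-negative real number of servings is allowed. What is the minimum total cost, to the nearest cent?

Minimising a linear cost over {calcium ≥ 185, potassium ≥ 1000, servings ≥ 0} — the optimum is at a vertex, using one or two foods.
black beans only: max(185/60, 1000/413) = 3.083 servings → $1.85.
chicken breast only: max(185/14, 1000/291) = 13.21 servings → $30.39.
strawberries only: max(185/22, 1000/298) = 8.409 servings → $6.31.
eggs only: max(185/39, 1000/64) = 15.62 servings → $5.47.
black beans + chicken breast with both targets exact would need a negative amount; discard.
black beans + strawberries: the both-tight solution has a negative serving — not a feasible corner.
black beans + eggs with both tight: 2.214 servings and 1.337 servings → $1.80.
chicken breast + strawberries: intersection lies outside the first quadrant.
chicken breast + eggs with both tight: 2.598 servings and 3.811 servings → $7.31.
strawberries + eggs with both tight: 2.659 servings and 3.244 servings → $3.13.
The minimum over all feasible corners is $1.80.

$1.80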